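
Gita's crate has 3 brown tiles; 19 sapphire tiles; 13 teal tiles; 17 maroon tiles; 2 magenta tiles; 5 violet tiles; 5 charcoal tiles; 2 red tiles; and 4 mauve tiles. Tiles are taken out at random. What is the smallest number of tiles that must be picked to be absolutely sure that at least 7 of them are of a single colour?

Put each drawn tile into a box by colour. The largest draw with every box below 7 takes min(count, 6) from each colour; colours with fewer than 6 contribute all they have.
Σ min(cᵢ, 6) = 3 + 6 + 6 + 6 + 2 + 5 + 5 + 2 + 4 = 39.
Draw number 39 + 1 = 40 must push one box to 7.

40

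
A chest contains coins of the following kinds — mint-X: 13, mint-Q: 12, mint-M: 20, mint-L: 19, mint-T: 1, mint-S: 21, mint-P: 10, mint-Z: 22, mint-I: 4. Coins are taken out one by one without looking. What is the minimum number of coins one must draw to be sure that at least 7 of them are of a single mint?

48

An adversary could hand out at most 6 coins per mint (mint-T, mint-I run out sooner): 6 + 6 + 6 + 6 + 1 + 6 + 6 + 6 + 4 = 47 coins and still no mint has 7.
By pigeonhole, one more coin lands in a mint already at 6, so 48 draws are enough and 47 are not.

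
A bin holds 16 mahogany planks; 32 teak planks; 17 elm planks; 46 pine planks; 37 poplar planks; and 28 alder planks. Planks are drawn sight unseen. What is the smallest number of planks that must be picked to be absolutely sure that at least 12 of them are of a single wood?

67

An adversary could hand out at most 11 planks per wood: 11 + 11 + 11 + 11 + 11 + 11 = 66 planks and still no wood has 12.
Pigeonhole: one more plank lands in a wood already at 11, so 67 draws are enough and 66 are not.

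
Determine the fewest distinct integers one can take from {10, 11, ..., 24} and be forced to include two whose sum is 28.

12

Two chosen integers sum to 28 exactly when both halves of some pair {x, 28−x} with 10 ≤ x ≤ 28−x ≤ 18 are chosen — 4 such pairs.
The remaining 7 elements (those with no distinct partner in range) can never complete a 28-sum, so the worst case takes all of them and one from each pair: 7 + 4 = 11.
By pigeonhole, the 12th integer has to be the second member of some pair, so 11 + 1 = 12.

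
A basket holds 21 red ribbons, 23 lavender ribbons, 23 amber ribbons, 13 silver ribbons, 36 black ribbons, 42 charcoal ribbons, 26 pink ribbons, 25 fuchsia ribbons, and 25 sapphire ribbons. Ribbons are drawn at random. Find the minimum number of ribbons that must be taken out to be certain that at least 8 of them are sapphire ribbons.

In the worst case for collecting sapphire ribbons, every non-sapphire ribbon comes out first.
There are 21 + 23 + 23 + 13 + 36 + 42 + 26 + 25 = 209 non-sapphire ribbons altogether.
After those, each further ribbon must be sapphire, so 209 + 8 = 217 draws guarantee 8 sapphire ribbons.

217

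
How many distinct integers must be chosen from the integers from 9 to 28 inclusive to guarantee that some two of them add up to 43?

Two chosen integers sum to 43 exactly when both halves of some pair {x, 43−x} with 15 ≤ x ≤ 43−x ≤ 28 are chosen — 7 such pairs.
The remaining 6 elements (those with no distinct partner in range) can never complete a 43-sum, so the worst case takes all of them and one from each pair: 6 + 7 = 13.
Pigeonhole: the 14th integer has to be the second member of some pair, so 13 + 1 = 14.

14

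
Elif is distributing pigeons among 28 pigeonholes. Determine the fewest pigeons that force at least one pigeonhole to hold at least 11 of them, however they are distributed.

With 280 pigeons one could put exactly 10 in each of the 28 pigeonholes, and no pigeonhole would reach 11.
By pigeonhole, one more pigeon must land in a pigeonhole that already has 10, giving it 11.
So 28 × 10 + 1 = 281 pigeons are required.

281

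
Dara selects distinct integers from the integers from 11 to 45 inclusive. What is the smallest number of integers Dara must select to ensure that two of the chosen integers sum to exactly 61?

Group the elements by complementary pair {x, 61−x}: {16,45}, {17,44}, {18,43}, …, giving 15 two-element pairs and 5 integers whose partner 61−x falls outside [11,45].
By the pigeonhole principle, treating each of those 20 groups as a pigeonhole, one can pick one integer per group — 20 integers — with no two summing to 61.
The 21st integer lands in an occupied pair, forcing a sum of 61.

21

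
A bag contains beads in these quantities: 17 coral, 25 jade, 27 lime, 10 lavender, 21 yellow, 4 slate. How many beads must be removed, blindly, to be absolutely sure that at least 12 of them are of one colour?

59

By pigeonhole, the 6 colours are the holes; the beads drawn are the pigeons.
To avoid 12 of any one colour, the worst case takes at most 11 of each colour, or every bead of a colour that has fewer than 11.
That gives 11 + 11 + 11 + 10 + 11 + 4 = 58 beads with no colour reaching 12.
The next bead forces some colour to 12, so 58 + 1 = 59.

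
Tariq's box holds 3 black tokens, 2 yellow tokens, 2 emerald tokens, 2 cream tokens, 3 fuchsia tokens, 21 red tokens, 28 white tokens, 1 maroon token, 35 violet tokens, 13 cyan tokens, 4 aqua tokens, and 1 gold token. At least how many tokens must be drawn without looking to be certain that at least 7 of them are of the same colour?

The 12 colours are the holes; the tokens drawn are the pigeons.
To avoid 7 of any one colour, the worst case takes at most 6 of each colour, or every token of a colour that has fewer than 6.
That gives 3 + 2 + 2 + 2 + 3 + 6 + 6 + 1 + 6 + 6 + 4 + 1 = 42 tokens with no colour reaching 7.
The next token forces some colour to 7, so 42 + 1 = 43.

43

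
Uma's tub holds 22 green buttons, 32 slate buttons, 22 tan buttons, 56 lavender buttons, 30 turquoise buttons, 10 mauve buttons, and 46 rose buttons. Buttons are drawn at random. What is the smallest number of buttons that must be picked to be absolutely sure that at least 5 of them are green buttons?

201

In the worst case for collecting green buttons, every non-green button comes out first.
There are 32 + 22 + 56 + 30 + 10 + 46 = 196 non-green buttons altogether.
After those, each further button must be green, so 196 + 5 = 201 draws guarantee 5 green buttons.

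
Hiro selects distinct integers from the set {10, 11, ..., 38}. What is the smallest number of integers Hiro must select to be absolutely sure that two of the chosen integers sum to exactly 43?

A set avoiding the sum 43 can contain at most one of each pair {x, 43−x}, plus the 5 elements whose complement lies outside the range.
The integers 22, …, 38 (17 of them) are such a set: any two sum to at least 22+23 = 45 > 43.
Any 18th integer completes one of the 12 pairs, so 18 choices force a sum of 43.

18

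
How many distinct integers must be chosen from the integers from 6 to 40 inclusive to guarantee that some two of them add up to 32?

26

A set avoiding the sum 32 can contain at most one of each pair {x, 32−x}, plus the 15 elements whose complement lies outside the range or equal to its own complement.
The integers 16, …, 40 (25 of them) are such a set: any two sum to at least 16+17 = 33 > 32.
Any 26th integer completes one of the 10 pairs, so 26 choices force a sum of 32.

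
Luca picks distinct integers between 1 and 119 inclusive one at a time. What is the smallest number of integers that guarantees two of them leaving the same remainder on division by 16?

17

Pigeonhole: the 16 residue classes mod 16 are the pigeonholes.
With 16 integers one could put 1 in each residue class and have no class reach 2.
The 17th integer pushes some class to 2, so 16·1 + 1 = 17.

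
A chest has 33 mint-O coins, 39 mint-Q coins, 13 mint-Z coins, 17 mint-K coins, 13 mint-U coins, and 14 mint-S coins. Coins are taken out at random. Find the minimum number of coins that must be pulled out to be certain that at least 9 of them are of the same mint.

49

An adversary could hand out at most 8 coins per mint: 8 + 8 + 8 + 8 + 8 + 8 = 48 coins and still no mint has 9.
By the pigeonhole principle, one more coin lands in a mint already at 8, so 49 draws are enough and 48 are not.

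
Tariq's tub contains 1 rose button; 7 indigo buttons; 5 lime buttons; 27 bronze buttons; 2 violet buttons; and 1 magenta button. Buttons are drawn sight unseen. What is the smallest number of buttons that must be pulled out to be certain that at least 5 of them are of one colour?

Put each drawn button into a box by colour. The largest draw with every box below 5 takes min(count, 4) from each colour; colours with fewer than 4 contribute all they have.
Σ min(cᵢ, 4) = 1 + 4 + 4 + 4 + 2 + 1 = 16.
Draw number 16 + 1 = 17 must push one box to 5.

17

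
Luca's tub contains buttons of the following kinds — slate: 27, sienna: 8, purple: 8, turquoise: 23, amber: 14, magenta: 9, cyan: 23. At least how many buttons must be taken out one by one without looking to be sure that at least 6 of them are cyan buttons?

In the worst case for collecting cyan buttons, every non-cyan button comes out first.
There are 27 + 8 + 8 + 23 + 14 + 9 = 89 non-cyan buttons altogether.
After those, each further button must be cyan, so 89 + 6 = 95 draws guarantee 6 cyan buttons.

95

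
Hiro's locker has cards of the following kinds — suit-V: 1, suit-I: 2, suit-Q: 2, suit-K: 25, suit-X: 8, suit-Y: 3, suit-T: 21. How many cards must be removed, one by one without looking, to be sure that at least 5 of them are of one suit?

21

Put each drawn card into a box by suit. The largest draw with every box below 5 takes min(count, 4) from each suit; suits with fewer than 4 contribute all they have.
Σ min(cᵢ, 4) = 1 + 2 + 2 + 4 + 4 + 3 + 4 = 20.
Draw number 20 + 1 = 21 must push one box to 5.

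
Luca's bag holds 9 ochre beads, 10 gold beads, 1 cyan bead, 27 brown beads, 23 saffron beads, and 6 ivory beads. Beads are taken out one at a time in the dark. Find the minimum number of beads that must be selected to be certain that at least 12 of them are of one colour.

By the pigeonhole principle, put each drawn bead into a box by colour. The largest draw with every box below 12 takes min(count, 11) from each colour; colours with fewer than 11 contribute all they have.
Σ min(cᵢ, 11) = 9 + 10 + 1 + 11 + 11 + 6 = 48.
Draw number 48 + 1 = 49 must push one box to 12.

49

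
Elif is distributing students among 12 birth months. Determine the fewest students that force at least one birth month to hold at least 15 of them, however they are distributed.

With 168 students one could put exactly 14 in each of the 12 birth months, and no birth month would reach 15.
By the pigeonhole principle, one more student must land in a birth month that already has 14, giving it 15.
So 12 × 14 + 1 = 169 students are required.

169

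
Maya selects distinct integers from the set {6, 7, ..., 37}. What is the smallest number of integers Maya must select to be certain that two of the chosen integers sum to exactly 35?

21

Group the elements by complementary pair {x, 35−x}: {6,29}, {7,28}, {8,27}, …, giving 12 two-element pairs and 8 integers whose partner 35−x falls outside [6,37].
Pigeonhole: treating each of those 20 groups as a pigeonhole, one can pick one integer per group — 20 integers — with no two summing to 35.
The 21st integer lands in an occupied pair, forcing a sum of 35.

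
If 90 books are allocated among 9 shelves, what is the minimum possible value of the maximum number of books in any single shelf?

10

By pigeonhole, the 9 shelves are the holes and the 90 books are the pigeons.
If every shelf held at most 9 books, the total would be at most 9 × 9 = 81, which is less than 90.
So some shelf holds at least ⌈90/9⌉ = 10 books.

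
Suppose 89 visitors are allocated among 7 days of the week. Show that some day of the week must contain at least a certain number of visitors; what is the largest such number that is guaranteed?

13

Pigeonhole: the 7 days of the week are the holes and the 89 visitors are the pigeons.
If every day of the week held at most 12 visitors, the total would be at most 7 × 12 = 84, which is less than 89.
So some day of the week holds at least ⌈89/7⌉ = 13 visitors.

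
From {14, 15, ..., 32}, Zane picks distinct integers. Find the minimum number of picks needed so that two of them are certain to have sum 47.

11

Group the elements by complementary pair {x, 47−x}: {15,32}, {16,31}, {17,30}, …, giving 9 two-element pairs and 1 integer whose partner 47−x falls outside [14,32].
Treating each of those 10 groups as a pigeonhole, one can pick one integer per group — 10 integers — with no two summing to 47.
The 11th integer lands in an occupied pair, forcing a sum of 47.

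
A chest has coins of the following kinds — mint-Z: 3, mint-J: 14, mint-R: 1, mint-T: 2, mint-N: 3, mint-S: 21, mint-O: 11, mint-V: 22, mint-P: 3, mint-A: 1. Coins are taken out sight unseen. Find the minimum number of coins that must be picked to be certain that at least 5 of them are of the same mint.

30

Put each drawn coin into a box by mint. The largest draw with every box below 5 takes min(count, 4) from each mint; mints with fewer than 4 contribute all they have.
Σ min(cᵢ, 4) = 3 + 4 + 1 + 2 + 3 + 4 + 4 + 4 + 3 + 1 = 29.
Draw number 29 + 1 = 30 must push one box to 5.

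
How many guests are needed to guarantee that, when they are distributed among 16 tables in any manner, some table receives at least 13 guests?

193

With 192 guests one could put exactly 12 in each of the 16 tables, and no table would reach 13.
One more guest must land in a table that already has 12, giving it 13.
So 16 × 12 + 1 = 193 guests are required.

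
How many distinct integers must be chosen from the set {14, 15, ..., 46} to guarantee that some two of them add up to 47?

Two chosen integers sum to 47 exactly when both halves of some pair {x, 47−x} with 14 ≤ x ≤ 47−x ≤ 33 are chosen — 10 such pairs.
The remaining 13 elements (those with no distinct partner in range) can never complete a 47-sum, so the worst case takes all of them and one from each pair: 13 + 10 = 23.
By pigeonhole, the 24th integer has to be the second member of some pair, so 23 + 1 = 24.

24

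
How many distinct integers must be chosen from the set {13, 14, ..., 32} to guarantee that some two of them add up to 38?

A set avoiding the sum 38 can contain at most one of each pair {x, 38−x}, plus the 8 elements whose complement lies outside the range or equal to its own complement.
The integers 19, …, 32 (14 of them) are such a set: any two sum to at least 19+20 = 39 > 38.
By the pigeonhole principle, any 15th integer completes one of the 6 pairs, so 15 choices force a sum of 38.

15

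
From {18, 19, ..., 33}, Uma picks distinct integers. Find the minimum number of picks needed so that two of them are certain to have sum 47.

Two chosen integers sum to 47 exactly when both halves of some pair {x, 47−x} with 18 ≤ x ≤ 47−x ≤ 29 are chosen — 6 such pairs.
The remaining 4 elements (those with no distinct partner in range) can never complete a 47-sum, so the worst case takes all of them and one from each pair: 4 + 6 = 10.
By the pigeonhole principle, the 11th integer has to be the second member of some pair, so 10 + 1 = 11.

11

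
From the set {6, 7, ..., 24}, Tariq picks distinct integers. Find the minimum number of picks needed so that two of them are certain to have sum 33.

A set avoiding the sum 33 can contain at most one of each pair {x, 33−x}, plus the 3 elements whose complement lies outside the range.
The integers 6, …, 16 (11 of them) are such a set: any two sum to at least 6+7 = 13 and at most 15+16 = 31 < 33.
Pigeonhole: any 12th integer completes one of the 8 pairs, so 12 choices force a sum of 33.

12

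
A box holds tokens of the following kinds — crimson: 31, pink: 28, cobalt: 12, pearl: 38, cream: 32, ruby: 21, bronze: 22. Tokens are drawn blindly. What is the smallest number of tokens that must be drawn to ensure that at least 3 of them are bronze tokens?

165

In the worst case for collecting bronze tokens, every non-bronze token comes out first.
There are 31 + 28 + 12 + 38 + 32 + 21 = 162 non-bronze tokens altogether.
After those, each further token must be bronze, so 162 + 3 = 165 draws guarantee 3 bronze tokens.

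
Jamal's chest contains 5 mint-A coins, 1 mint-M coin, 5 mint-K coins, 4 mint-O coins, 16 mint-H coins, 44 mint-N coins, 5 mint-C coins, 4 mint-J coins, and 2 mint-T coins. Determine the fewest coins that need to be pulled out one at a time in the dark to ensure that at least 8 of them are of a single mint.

By pigeonhole, put each drawn coin into a box by mint. The largest draw with every box below 8 takes min(count, 7) from each mint; mints with fewer than 7 contribute all they have.
Σ min(cᵢ, 7) = 5 + 1 + 5 + 4 + 7 + 7 + 5 + 4 + 2 = 40.
Draw number 40 + 1 = 41 must push one box to 8.

41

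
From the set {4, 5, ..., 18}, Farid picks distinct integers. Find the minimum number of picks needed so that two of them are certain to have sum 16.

Group the elements by complementary pair {x, 16−x}: {4,12}, {5,11}, {6,10}, …, giving 4 two-element pairs, the single value 8 (it cannot pair with itself since the integers are distinct), and 6 integers whose partner 16−x falls outside [4,18].
Treating each of those 11 groups as a pigeonhole, one can pick one integer per group — 11 integers — with no two summing to 16.
The 12th integer lands in an occupied pair, forcing a sum of 16.

12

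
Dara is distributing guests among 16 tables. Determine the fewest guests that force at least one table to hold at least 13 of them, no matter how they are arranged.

With 192 guests one could put exactly 12 in each of the 16 tables, and no table would reach 13.
One more guest must land in a table that already has 12, giving it 13.
So 16 × 12 + 1 = 193 guests are required.

193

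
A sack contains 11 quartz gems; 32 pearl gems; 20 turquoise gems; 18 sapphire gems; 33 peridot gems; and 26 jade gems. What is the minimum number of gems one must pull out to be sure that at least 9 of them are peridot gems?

In the worst case for collecting peridot gems, every non-peridot gem comes out first.
There are 11 + 32 + 20 + 18 + 26 = 107 non-peridot gems altogether.
After those, each further gem must be peridot, so 107 + 9 = 116 draws guarantee 9 peridot gems.

116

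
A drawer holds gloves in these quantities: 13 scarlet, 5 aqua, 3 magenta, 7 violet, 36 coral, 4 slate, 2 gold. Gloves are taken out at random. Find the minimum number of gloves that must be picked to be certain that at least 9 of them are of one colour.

Pigeonhole: put each drawn glove into a box by colour. The largest draw with every box below 9 takes min(count, 8) from each colour; colours with fewer than 8 contribute all they have.
Σ min(cᵢ, 8) = 8 + 5 + 3 + 7 + 8 + 4 + 2 = 37.
Draw number 37 + 1 = 38 must push one box to 9.

38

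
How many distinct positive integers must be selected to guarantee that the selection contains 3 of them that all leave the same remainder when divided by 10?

21

By pigeonhole, the 10 residue classes mod 10 are the pigeonholes.
With 20 integers one could put 2 in each residue class and have no class reach 3.
The 21st integer pushes some class to 3, so 10·2 + 1 = 21.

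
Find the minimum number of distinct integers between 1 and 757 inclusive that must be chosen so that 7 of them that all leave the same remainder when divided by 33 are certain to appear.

Pigeonhole: the 33 residue classes mod 33 are the pigeonholes.
With 198 integers one could put 6 in each residue class and have no class reach 7.
The 199th integer pushes some class to 7, so 33·6 + 1 = 199.

199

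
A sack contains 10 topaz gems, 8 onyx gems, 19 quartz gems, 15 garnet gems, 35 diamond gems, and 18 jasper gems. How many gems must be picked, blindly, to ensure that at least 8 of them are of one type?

43

An adversary could hand out at most 7 gems per type: 7 + 7 + 7 + 7 + 7 + 7 = 42 gems and still no type has 8.
Pigeonhole: one more gem lands in a type already at 7, so 43 draws are enough and 42 are not.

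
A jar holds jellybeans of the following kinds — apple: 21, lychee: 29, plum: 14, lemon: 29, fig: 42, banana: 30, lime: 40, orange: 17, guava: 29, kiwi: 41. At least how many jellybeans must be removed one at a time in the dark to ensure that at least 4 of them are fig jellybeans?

254

In the worst case for collecting fig jellybeans, every non-fig jellybean comes out first.
There are 21 + 29 + 14 + 29 + 30 + 40 + 17 + 29 + 41 = 250 non-fig jellybeans altogether.
After those, each further jellybean must be fig, so 250 + 4 = 254 draws guarantee 4 fig jellybeans.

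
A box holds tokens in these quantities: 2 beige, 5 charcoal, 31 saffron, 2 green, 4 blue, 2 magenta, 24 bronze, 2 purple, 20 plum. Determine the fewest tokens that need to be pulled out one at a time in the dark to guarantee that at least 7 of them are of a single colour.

36

By the pigeonhole principle, the 9 colours are the holes; the tokens drawn are the pigeons.
To avoid 7 of any one colour, the worst case takes at most 6 of each colour, or every token of a colour that has fewer than 6.
That gives 2 + 5 + 6 + 2 + 4 + 2 + 6 + 2 + 6 = 35 tokens with no colour reaching 7.
The next token forces some colour to 7, so 35 + 1 = 36.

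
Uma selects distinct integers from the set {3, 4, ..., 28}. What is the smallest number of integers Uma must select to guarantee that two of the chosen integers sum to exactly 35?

Group the elements by complementary pair {x, 35−x}: {7,28}, {8,27}, {9,26}, …, giving 11 two-element pairs and 4 integers whose partner 35−x falls outside [3,28].
By the pigeonhole principle, treating each of those 15 groups as a pigeonhole, one can pick one integer per group — 15 integers — with no two summing to 35.
The 16th integer lands in an occupied pair, forcing a sum of 35.

16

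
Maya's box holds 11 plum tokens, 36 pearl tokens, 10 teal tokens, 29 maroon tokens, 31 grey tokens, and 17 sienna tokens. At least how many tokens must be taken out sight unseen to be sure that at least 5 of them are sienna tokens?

In the worst case for collecting sienna tokens, every non-sienna token comes out first.
There are 11 + 36 + 10 + 29 + 31 = 117 non-sienna tokens altogether.
After those, each further token must be sienna, so 117 + 5 = 122 draws guarantee 5 sienna tokens.

122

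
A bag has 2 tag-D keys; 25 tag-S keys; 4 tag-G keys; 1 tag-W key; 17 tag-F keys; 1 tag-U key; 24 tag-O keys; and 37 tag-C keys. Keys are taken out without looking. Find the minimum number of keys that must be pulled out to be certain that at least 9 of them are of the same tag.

41

Put each drawn key into a box by tag. The largest draw with every box below 9 takes min(count, 8) from each tag; tags with fewer than 8 contribute all they have.
Σ min(cᵢ, 8) = 2 + 8 + 4 + 1 + 8 + 1 + 8 + 8 = 40.
Draw number 40 + 1 = 41 must push one box to 9.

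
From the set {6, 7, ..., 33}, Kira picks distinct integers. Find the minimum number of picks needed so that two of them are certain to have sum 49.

A set avoiding the sum 49 can contain at most one of each pair {x, 49−x}, plus the 10 elements whose complement lies outside the range.
The integers 6, …, 24 (19 of them) are such a set: any two sum to at least 6+7 = 13 and at most 23+24 = 47 < 49.
Any 20th integer completes one of the 9 pairs, so 20 choices force a sum of 49.

20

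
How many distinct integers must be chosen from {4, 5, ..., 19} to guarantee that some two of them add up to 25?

Group the elements by complementary pair {x, 25−x}: {6,19}, {7,18}, {8,17}, …, giving 7 two-element pairs and 2 integers whose partner 25−x falls outside [4,19].
Pigeonhole: treating each of those 9 groups as a pigeonhole, one can pick one integer per group — 9 integers — with no two summing to 25.
The 10th integer lands in an occupied pair, forcing a sum of 25.

10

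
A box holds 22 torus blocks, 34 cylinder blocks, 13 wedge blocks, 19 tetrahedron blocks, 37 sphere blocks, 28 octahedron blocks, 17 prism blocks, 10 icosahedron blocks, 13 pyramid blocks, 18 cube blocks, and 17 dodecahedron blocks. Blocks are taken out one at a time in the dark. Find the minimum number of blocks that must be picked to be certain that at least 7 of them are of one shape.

The 11 shapes are the holes; the blocks drawn are the pigeons.
To avoid 7 of any one shape, the worst case takes at most 6 of each shape.
That gives 6 + 6 + 6 + 6 + 6 + 6 + 6 + 6 + 6 + 6 + 6 = 66 blocks with no shape reaching 7.
The next block forces some shape to 7, so 66 + 1 = 67.

67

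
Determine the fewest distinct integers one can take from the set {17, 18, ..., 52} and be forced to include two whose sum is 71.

20

Two chosen integers sum to 71 exactly when both halves of some pair {x, 71−x} with 19 ≤ x ≤ 71−x ≤ 52 are chosen — 17 such pairs.
The remaining 2 elements (those with no distinct partner in range) can never complete a 71-sum, so the worst case takes all of them and one from each pair: 2 + 17 = 19.
By pigeonhole, the 20th integer has to be the second member of some pair, so 19 + 1 = 20.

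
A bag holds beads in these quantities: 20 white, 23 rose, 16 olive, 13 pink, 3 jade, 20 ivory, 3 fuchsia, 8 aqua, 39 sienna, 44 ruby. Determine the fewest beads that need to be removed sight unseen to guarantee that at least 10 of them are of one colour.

Pigeonhole: put each drawn bead into a box by colour. The largest draw with every box below 10 takes min(count, 9) from each colour; colours with fewer than 9 contribute all they have.
Σ min(cᵢ, 9) = 9 + 9 + 9 + 9 + 3 + 9 + 3 + 8 + 9 + 9 = 77.
Draw number 77 + 1 = 78 must push one box to 10.

78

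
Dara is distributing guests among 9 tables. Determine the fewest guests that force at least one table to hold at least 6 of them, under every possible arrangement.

With 45 guests one could put exactly 5 in each of the 9 tables, and no table would reach 6.
By pigeonhole, one more guest must land in a table that already has 5, giving it 6.
So 9 × 5 + 1 = 46 guests are required.

46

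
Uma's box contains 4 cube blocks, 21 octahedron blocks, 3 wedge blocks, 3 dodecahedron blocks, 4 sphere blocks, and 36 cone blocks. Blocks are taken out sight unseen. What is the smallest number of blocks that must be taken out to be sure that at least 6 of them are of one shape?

By the pigeonhole principle, the 6 shapes are the holes; the blocks drawn are the pigeons.
To avoid 6 of any one shape, the worst case takes at most 5 of each shape, or every block of a shape that has fewer than 5.
That gives 4 + 5 + 3 + 3 + 4 + 5 = 24 blocks with no shape reaching 6.
The next block forces some shape to 6, so 24 + 1 = 25.

25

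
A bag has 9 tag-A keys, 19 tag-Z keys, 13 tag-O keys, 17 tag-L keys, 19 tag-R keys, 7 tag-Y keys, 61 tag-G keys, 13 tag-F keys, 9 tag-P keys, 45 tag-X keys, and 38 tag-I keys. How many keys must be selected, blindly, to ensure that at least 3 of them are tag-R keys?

In the worst case for collecting tag-R keys, every non-tag-R key comes out first.
There are 9 + 19 + 13 + 17 + 7 + 61 + 13 + 9 + 45 + 38 = 231 non-tag-R keys altogether.
After those, each further key must be tag-R, so 231 + 3 = 234 draws guarantee 3 tag-R keys.

234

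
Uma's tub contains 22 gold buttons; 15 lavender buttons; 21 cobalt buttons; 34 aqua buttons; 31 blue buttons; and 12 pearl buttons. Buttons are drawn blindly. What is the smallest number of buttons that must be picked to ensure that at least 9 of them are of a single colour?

49

The 6 colours are the holes; the buttons drawn are the pigeons.
To avoid 9 of any one colour, the worst case takes at most 8 of each colour.
That gives 8 + 8 + 8 + 8 + 8 + 8 = 48 buttons with no colour reaching 9.
The next button forces some colour to 9, so 48 + 1 = 49.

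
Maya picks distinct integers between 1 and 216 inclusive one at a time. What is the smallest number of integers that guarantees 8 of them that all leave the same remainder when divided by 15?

106

The 15 residue classes mod 15 are the pigeonholes.
With 105 integers one could put 7 in each residue class and have no class reach 8.
The 106th integer pushes some class to 8, so 15·7 + 1 = 106.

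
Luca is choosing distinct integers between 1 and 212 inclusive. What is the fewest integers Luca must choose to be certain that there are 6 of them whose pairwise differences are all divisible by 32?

161

Integers whose pairwise differences are multiples of 32 are exactly those sharing a remainder mod 32. Pigeonhole: the 32 residue classes mod 32 are the pigeonholes.
With 160 integers one could put 5 in each residue class and have no class reach 6.
The 161st integer pushes some class to 6, so 32·5 + 1 = 161.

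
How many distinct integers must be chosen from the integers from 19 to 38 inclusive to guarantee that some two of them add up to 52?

14

Two chosen integers sum to 52 exactly when both halves of some pair {x, 52−x} with 19 ≤ x ≤ 52−x ≤ 33 are chosen — 7 such pairs.
The remaining 6 elements (those with no distinct partner in range) can never complete a 52-sum, so the worst case takes all of them and one from each pair: 6 + 7 = 13.
By the pigeonhole principle, the 14th integer has to be the second member of some pair, so 13 + 1 = 14.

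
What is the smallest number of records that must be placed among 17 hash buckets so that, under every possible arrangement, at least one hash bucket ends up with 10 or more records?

With 153 records one could put exactly 9 in each of the 17 hash buckets, and no hash bucket would reach 10.
Pigeonhole: one more record must land in a hash bucket that already has 9, giving it 10.
So 17 × 9 + 1 = 154 records are required.

154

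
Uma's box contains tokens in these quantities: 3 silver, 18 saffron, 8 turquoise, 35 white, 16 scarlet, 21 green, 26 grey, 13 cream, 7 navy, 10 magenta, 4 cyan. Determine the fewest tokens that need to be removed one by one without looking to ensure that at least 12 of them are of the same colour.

99

Put each drawn token into a box by colour. The largest draw with every box below 12 takes min(count, 11) from each colour; colours with fewer than 11 contribute all they have.
Σ min(cᵢ, 11) = 3 + 11 + 8 + 11 + 11 + 11 + 11 + 11 + 7 + 10 + 4 = 98.
Draw number 98 + 1 = 99 must push one box to 12.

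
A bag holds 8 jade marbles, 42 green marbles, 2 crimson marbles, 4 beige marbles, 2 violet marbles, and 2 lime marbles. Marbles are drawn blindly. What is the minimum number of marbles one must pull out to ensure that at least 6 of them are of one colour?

Pigeonhole: put each drawn marble into a box by colour. The largest draw with every box below 6 takes min(count, 5) from each colour; colours with fewer than 5 contribute all they have.
Σ min(cᵢ, 5) = 5 + 5 + 2 + 4 + 2 + 2 = 20.
Draw number 20 + 1 = 21 must push one box to 6.

21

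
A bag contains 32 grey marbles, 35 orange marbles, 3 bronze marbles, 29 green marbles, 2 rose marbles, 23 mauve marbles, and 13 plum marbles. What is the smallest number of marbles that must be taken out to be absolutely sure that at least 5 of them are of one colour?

26

The 7 colours are the holes; the marbles drawn are the pigeons.
To avoid 5 of any one colour, the worst case takes at most 4 of each colour, or every marble of a colour that has fewer than 4.
That gives 4 + 4 + 3 + 4 + 2 + 4 + 4 = 25 marbles with no colour reaching 5.
The next marble forces some colour to 5, so 25 + 1 = 26.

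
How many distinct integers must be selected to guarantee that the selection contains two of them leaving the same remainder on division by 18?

By pigeonhole, the 18 residue classes mod 18 are the pigeonholes.
With 18 integers one could put 1 in each residue class and have no class reach 2.
The 19th integer pushes some class to 2, so 18·1 + 1 = 19.

19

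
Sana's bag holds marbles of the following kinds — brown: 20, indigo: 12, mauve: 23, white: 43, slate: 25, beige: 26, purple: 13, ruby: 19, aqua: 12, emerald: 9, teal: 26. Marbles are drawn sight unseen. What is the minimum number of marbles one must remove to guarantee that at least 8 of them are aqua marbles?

224

In the worst case for collecting aqua marbles, every non-aqua marble comes out first.
There are 20 + 12 + 23 + 43 + 25 + 26 + 13 + 19 + 9 + 26 = 216 non-aqua marbles altogether.
After those, each further marble must be aqua, so 216 + 8 = 224 draws guarantee 8 aqua marbles.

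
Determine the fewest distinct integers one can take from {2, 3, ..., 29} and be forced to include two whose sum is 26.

18

Group the elements by complementary pair {x, 26−x}: {2,24}, {3,23}, {4,22}, …, giving 11 two-element pairs; the single value 13 (it cannot pair with itself since the integers are distinct); and 5 integers whose partner 26−x falls outside [2,29].
By the pigeonhole principle, treating each of those 17 groups as a pigeonhole, one can pick one integer per group — 17 integers — with no two summing to 26.
The 18th integer lands in an occupied pair, forcing a sum of 26.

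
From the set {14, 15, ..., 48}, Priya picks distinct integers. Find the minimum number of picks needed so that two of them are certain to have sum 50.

Two chosen integers sum to 50 exactly when both halves of some pair {x, 50−x} with 14 ≤ x ≤ 50−x ≤ 36 are chosen — 11 such pairs.
The remaining 13 elements (those with no distinct partner in range) can never complete a 50-sum, so the worst case takes all of them and one from each pair: 13 + 11 = 24.
By the pigeonhole principle, the 25th integer has to be the second member of some pair, so 24 + 1 = 25.

25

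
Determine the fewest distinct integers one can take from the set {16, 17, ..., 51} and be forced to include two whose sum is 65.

Two chosen integers sum to 65 exactly when both halves of some pair {x, 65−x} with 16 ≤ x ≤ 65−x ≤ 49 are chosen — 17 such pairs.
The remaining 2 elements (those with no distinct partner in range) can never complete a 65-sum, so the worst case takes all of them and one from each pair: 2 + 17 = 19.
The 20th integer has to be the second member of some pair, so 19 + 1 = 20.

20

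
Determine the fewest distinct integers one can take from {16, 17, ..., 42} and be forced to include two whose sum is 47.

A set avoiding the sum 47 can contain at most one of each pair {x, 47−x}, plus the 11 elements whose complement lies outside the range.
The integers 24, …, 42 (19 of them) are such a set: any two sum to at least 24+25 = 49 > 47.
Any 20th integer completes one of the 8 pairs, so 20 choices force a sum of 47.

20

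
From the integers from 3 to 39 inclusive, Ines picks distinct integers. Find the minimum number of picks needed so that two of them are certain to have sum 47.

22

Group the elements by complementary pair {x, 47−x}: {8,39}, {9,38}, {10,37}, …, giving 16 two-element pairs and 5 integers whose partner 47−x falls outside [3,39].
Treating each of those 21 groups as a pigeonhole, one can pick one integer per group — 21 integers — with no two summing to 47.
The 22nd integer lands in an occupied pair, forcing a sum of 47.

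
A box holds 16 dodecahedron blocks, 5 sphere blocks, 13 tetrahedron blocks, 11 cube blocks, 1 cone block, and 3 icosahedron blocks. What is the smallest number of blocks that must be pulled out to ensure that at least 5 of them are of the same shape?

By pigeonhole, the 6 shapes are the holes; the blocks drawn are the pigeons.
To avoid 5 of any one shape, the worst case takes at most 4 of each shape, or every block of a shape that has fewer than 4.
That gives 4 + 4 + 4 + 4 + 1 + 3 = 20 blocks with no shape reaching 5.
The next block forces some shape to 5, so 20 + 1 = 21.

21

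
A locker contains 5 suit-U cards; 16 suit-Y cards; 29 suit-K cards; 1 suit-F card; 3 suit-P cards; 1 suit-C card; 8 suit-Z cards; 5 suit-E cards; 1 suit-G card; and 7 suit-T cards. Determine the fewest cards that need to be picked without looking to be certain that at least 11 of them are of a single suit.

52

By the pigeonhole principle, put each drawn card into a box by suit. The largest draw with every box below 11 takes min(count, 10) from each suit; suits with fewer than 10 contribute all they have.
Σ min(cᵢ, 10) = 5 + 10 + 10 + 1 + 3 + 1 + 8 + 5 + 1 + 7 = 51.
Draw number 51 + 1 = 52 must push one box to 11.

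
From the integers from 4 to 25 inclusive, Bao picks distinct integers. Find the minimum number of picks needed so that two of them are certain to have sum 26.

14

Two chosen integers sum to 26 exactly when both halves of some pair {x, 26−x} with 4 ≤ x ≤ 26−x ≤ 22 are chosen — 9 such pairs.
The remaining 4 elements (those with no distinct partner in range) can never complete a 26-sum, so the worst case takes all of them and one from each pair: 4 + 9 = 13.
By the pigeonhole principle, the 14th integer has to be the second member of some pair, so 13 + 1 = 14.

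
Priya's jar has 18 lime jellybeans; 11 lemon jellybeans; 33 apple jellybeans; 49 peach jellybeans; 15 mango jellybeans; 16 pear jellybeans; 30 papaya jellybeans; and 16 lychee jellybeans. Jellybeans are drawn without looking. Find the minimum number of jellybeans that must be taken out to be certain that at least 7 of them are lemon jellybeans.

In the worst case for collecting lemon jellybeans, every non-lemon jellybean comes out first.
There are 18 + 33 + 49 + 15 + 16 + 30 + 16 = 177 non-lemon jellybeans altogether.
After those, each further jellybean must be lemon, so 177 + 7 = 184 draws guarantee 7 lemon jellybeans.

184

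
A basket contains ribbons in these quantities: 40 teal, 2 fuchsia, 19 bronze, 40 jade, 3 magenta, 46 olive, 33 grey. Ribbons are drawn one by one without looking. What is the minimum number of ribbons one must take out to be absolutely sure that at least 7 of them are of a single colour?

The 7 colours are the holes; the ribbons drawn are the pigeons.
To avoid 7 of any one colour, the worst case takes at most 6 of each colour, or every ribbon of a colour that has fewer than 6.
That gives 6 + 2 + 6 + 6 + 3 + 6 + 6 = 35 ribbons with no colour reaching 7.
The next ribbon forces some colour to 7, so 35 + 1 = 36.

36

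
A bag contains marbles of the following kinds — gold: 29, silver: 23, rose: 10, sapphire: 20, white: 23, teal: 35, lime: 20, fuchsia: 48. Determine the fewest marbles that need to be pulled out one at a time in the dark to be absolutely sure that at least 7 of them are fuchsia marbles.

167

In the worst case for collecting fuchsia marbles, every non-fuchsia marble comes out first.
There are 29 + 23 + 10 + 20 + 23 + 35 + 20 = 160 non-fuchsia marbles altogether.
After those, each further marble must be fuchsia, so 160 + 7 = 167 draws guarantee 7 fuchsia marbles.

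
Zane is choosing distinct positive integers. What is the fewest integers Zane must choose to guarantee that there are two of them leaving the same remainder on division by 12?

By pigeonhole, the 12 residue classes mod 12 are the pigeonholes.
With 12 integers one could put 1 in each residue class and have no class reach 2.
The 13th integer pushes some class to 2, so 12·1 + 1 = 13.

13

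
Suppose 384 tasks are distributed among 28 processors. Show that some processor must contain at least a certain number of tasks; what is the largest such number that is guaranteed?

By the pigeonhole principle, the 28 processors are the holes and the 384 tasks are the pigeons.
If every processor held at most 13 tasks, the total would be at most 28 × 13 = 364, which is less than 384.
So some processor holds at least ⌈384/28⌉ = 14 tasks.

14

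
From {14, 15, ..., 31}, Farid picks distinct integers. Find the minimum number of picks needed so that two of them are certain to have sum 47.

Two chosen integers sum to 47 exactly when both halves of some pair {x, 47−x} with 16 ≤ x ≤ 47−x ≤ 31 are chosen — 8 such pairs.
The remaining 2 elements (those with no distinct partner in range) can never complete a 47-sum, so the worst case takes all of them and one from each pair: 2 + 8 = 10.
The 11th integer has to be the second member of some pair, so 10 + 1 = 11.

11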